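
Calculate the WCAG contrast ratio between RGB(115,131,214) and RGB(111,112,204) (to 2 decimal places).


Linearize each sRGB channel c=v/255: c/12.92 if c ≤ 0.04045 else ((c+0.055)/1.055)^2.4
L = 0.2126×R_lin + 0.7152×G_lin + 0.0722×B_lin
Color 1 (115,131,214):
  R=115: 115/255≈0.4510 > 0.04045 → ((0.4510+0.055)/1.055)^2.4 ≈ 0.17144
  G=131: 131/255≈0.5137 > 0.04045 → ((0.5137+0.055)/1.055)^2.4 ≈ 0.22697
  B=214: 214/255≈0.8392 > 0.04045 → ((0.8392+0.055)/1.055)^2.4 ≈ 0.67244
  L1 = 0.2126×0.17144 + 0.7152×0.22697 + 0.0722×0.67244 ≈ 0.24732
Color 2 (111,112,204):
  R=111: 111/255≈0.4353 > 0.04045 → ((0.4353+0.055)/1.055)^2.4 ≈ 0.15896
  G=112: 112/255≈0.4392 > 0.04045 → ((0.4392+0.055)/1.055)^2.4 ≈ 0.16203
  B=204: 204/255≈0.8000 > 0.04045 → ((0.8000+0.055)/1.055)^2.4 ≈ 0.60383
  L2 = 0.2126×0.15896 + 0.7152×0.16203 + 0.0722×0.60383 ≈ 0.19327
Lighter = 0.24732, Darker = 0.19327
Ratio = (L_lighter + 0.05) / (L_darker + 0.05)
Ratio = (0.24732 + 0.05) / (0.19327 + 0.05) = 0.29732 / 0.24327 ≈ 1.2222
Ratio ≈ 1.22:1


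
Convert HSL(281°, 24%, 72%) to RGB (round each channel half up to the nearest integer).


H=281°, S=0.24, L=0.72
C = (1-|2L-1|)×S = (1-|0.44|)×0.24 = 0.1344
H' = H/60 = 281/60 ≈ 4.6833; X = C×(1-|H' mod 2 - 1|) = 0.09184
m = L - C/2 = 0.72 - 0.0672 = 0.6528
Sector ⌊H'⌋ = 4 → (R',G',B') = (0.09184, 0.0, 0.1344)
RGB = ((R'+m)×255, (G'+m)×255, (B'+m)×255) = (189.8832, 166.464, 200.736)
Round half up → RGB(190, 166, 201)


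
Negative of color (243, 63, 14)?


Invert: (255-R, 255-G, 255-B)
R: 255-243 = 12
G: 255-63 = 192
B: 255-14 = 241
= RGB(12, 192, 241)


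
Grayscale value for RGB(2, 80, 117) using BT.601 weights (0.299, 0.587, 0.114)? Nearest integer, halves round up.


Gray = 0.299×R + 0.587×G + 0.114×B
Gray = 0.299×2 + 0.587×80 + 0.114×117
Gray = 0.598 + 46.960 + 13.338
Gray = 60.896 → round half up → 61
Gray = 61


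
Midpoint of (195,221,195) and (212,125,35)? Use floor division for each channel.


Midpoint: each channel = ⌊(C₁+C₂)/2⌋
R: ⌊(195+212)/2⌋ = 203
G: ⌊(221+125)/2⌋ = 173
B: ⌊(195+35)/2⌋ = 115
= RGB(203, 173, 115)


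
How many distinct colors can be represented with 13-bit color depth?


Colors = 2^bits = 2^13
= 8,192 colors


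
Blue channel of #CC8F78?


Color: #CC8F78
R = CC = 204
G = 8F = 143
B = 78 = 120
Blue = 120


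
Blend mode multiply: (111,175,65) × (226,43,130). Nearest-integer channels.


Multiply: C = A×B/255, rounded to nearest integer
R: 111×226/255 = 25086/255 ≈ 98.376 → 98
G: 175×43/255 = 7525/255 ≈ 29.510 → 30
B: 65×130/255 = 8450/255 ≈ 33.137 → 33
= RGB(98, 30, 33)


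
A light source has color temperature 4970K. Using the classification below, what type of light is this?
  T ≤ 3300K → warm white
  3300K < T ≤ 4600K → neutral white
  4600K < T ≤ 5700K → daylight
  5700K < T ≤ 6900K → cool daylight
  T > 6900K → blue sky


Temperature: 4970K
4600K < 4970K ≤ 5700K → daylight
Classification: daylight


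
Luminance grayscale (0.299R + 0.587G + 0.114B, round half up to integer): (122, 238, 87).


Gray = 0.299×R + 0.587×G + 0.114×B
Gray = 0.299×122 + 0.587×238 + 0.114×87
Gray = 36.478 + 139.706 + 9.918
Gray = 186.102 → round half up → 186
Gray = 186


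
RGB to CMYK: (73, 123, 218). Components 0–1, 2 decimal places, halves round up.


R'=73/255≈0.2863, G'=123/255≈0.4824, B'=218/255≈0.8549
K = 1 - max(R',G',B') = 1 - 218/255 = 37/255 = 0.14509… → 0.15
(1-R'-K)/(1-K) simplifies to (max-R)/max with max = 218:
C = (218-73)/218 = 145/218 = 0.66513… → 0.67
M = (218-123)/218 = 95/218 = 0.43577… → 0.44
Y = (218-218)/218 = 0/218 = 0 → 0.00
= CMYK(0.67, 0.44, 0.00, 0.15)


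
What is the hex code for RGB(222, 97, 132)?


R = 222 → DE (hex)
G = 97 → 61 (hex)
B = 132 → 84 (hex)
Hex = #DE6184


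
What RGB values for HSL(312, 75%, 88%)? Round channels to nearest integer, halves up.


H=312°, S=0.75, L=0.88
C = (1-|2L-1|)×S = (1-|0.76|)×0.75 = 0.18
H' = H/60 = 312/60 ≈ 5.2000; X = C×(1-|H' mod 2 - 1|) = 0.144
m = L - C/2 = 0.88 - 0.09 = 0.79
Sector ⌊H'⌋ = 5 → (R',G',B') = (0.18, 0.0, 0.144)
RGB = ((R'+m)×255, (G'+m)×255, (B'+m)×255) = (247.35, 201.45, 238.17)
Round half up → RGB(247, 201, 238)


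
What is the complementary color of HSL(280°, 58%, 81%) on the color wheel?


Complement = opposite side of color wheel = hue + 180°
H' = (280 + 180) mod 360 = 100°
S and L unchanged.
= HSL(100°, 58%, 81%)


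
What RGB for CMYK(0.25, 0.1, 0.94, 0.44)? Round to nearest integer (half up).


R = 255 × (1-C) × (1-K) = 255 × 0.75 × 0.56 = 107.1 → 107
G = 255 × (1-M) × (1-K) = 255 × 0.90 × 0.56 = 128.52 → 129
B = 255 × (1-Y) × (1-K) = 255 × 0.06 × 0.56 = 8.568 → 9
= RGB(107, 129, 9)


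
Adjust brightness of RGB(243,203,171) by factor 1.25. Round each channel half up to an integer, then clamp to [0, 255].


Multiply each channel by 1.25, round half up, clamp to [0, 255]
R: 243×1.25 = 303.75 → round → 304 → clamp → 255
G: 203×1.25 = 253.75 → round → 254
B: 171×1.25 = 213.75 → round → 214
= RGB(255, 254, 214)


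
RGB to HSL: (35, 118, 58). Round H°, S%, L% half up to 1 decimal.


Normalize: R'=35/255≈0.1373, G'=118/255≈0.4627, B'=58/255≈0.2275
Max=118/255, Min=35/255, Δ=Max-Min=83/255
L = (Max+Min)/2 = (118+35)/510 = 153/510 = 0.3 → L = 30.0%
L ≤ 0.5 → S = Δ/(Max+Min) = 83/(118+35) = 83/153 = 0.54248… → S = 54.2%
(the 1/255 factors cancel in S and H, so raw channel differences can be used)
Max is G' → H = 60 × ((B-R)/Δ + 2) = 60 × ((58-35)/83 + 2)
  23/83 + 2 = 0.2771… + 2 = 2.2771…
  H = 60 × 2.2771… = 136.626…° → H = 136.6°
= HSL(136.6°, 54.2%, 30.0%)


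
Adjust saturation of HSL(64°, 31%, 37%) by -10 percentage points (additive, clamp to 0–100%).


Original S = 31%
Adjustment = -10 percentage points
New S = 31 + (-10) = 21
Clamp to [0, 100] → 21
= HSL(64°, 21%, 37%)


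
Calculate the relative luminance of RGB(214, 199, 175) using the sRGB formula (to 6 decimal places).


Linearize each channel (sRGB transfer function): c = v/255; c_lin = c/12.92 if c ≤ 0.04045, else ((c+0.055)/1.055)^2.4
  R: 214/255 ≈ 0.839216 > 0.04045 → ((0.839216+0.055)/1.055)^2.4 ≈ 0.672443
  G: 199/255 ≈ 0.780392 > 0.04045 → ((0.780392+0.055)/1.055)^2.4 ≈ 0.571125
  B: 175/255 ≈ 0.686275 > 0.04045 → ((0.686275+0.055)/1.055)^2.4 ≈ 0.428690
R_lin = 0.672443, G_lin = 0.571125, B_lin = 0.428690
L = 0.2126×R + 0.7152×G + 0.0722×B
L = 0.2126×0.672443 + 0.7152×0.571125 + 0.0722×0.428690
L ≈ 0.582381


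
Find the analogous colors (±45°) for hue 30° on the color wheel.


Base hue: 30°
Left analog: (30 - 45) mod 360 = 345°
Right analog: (30 + 45) mod 360 = 75°
Analogous hues = 345° and 75°


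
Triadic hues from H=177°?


Triadic: equally spaced at 120° intervals
H1 = 177°
H2 = (177 + 120) mod 360 = 297°
H3 = (177 + 240) mod 360 = 57°
Triadic = 177°, 297°, 57°


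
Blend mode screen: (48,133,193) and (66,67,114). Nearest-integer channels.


Screen: C = 255 - (255-A)×(255-B)/255, rounded to nearest integer
R: 255 - (255-48)×(255-66)/255 = 255 - 39123/255 ≈ 255 - 153.424 = 101.576 → 102
G: 255 - (255-133)×(255-67)/255 = 255 - 22936/255 ≈ 255 - 89.945 = 165.055 → 165
B: 255 - (255-193)×(255-114)/255 = 255 - 8742/255 ≈ 255 - 34.282 = 220.718 → 221
= RGB(102, 165, 221)


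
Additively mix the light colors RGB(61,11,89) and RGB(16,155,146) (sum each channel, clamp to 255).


Additive: each channel = min(255, C₁+C₂)
R: 61+16 = 77 → 77
G: 11+155 = 166 → 166
B: 89+146 = 235 → 235
= RGB(77, 166, 235)


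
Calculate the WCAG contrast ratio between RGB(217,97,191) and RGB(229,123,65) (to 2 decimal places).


Linearize each sRGB channel c=v/255: c/12.92 if c ≤ 0.04045 else ((c+0.055)/1.055)^2.4
L = 0.2126×R_lin + 0.7152×G_lin + 0.0722×B_lin
Color 1 (217,97,191):
  R=217: 217/255≈0.8510 > 0.04045 → ((0.8510+0.055)/1.055)^2.4 ≈ 0.69387
  G=97: 97/255≈0.3804 > 0.04045 → ((0.3804+0.055)/1.055)^2.4 ≈ 0.11954
  B=191: 191/255≈0.7490 > 0.04045 → ((0.7490+0.055)/1.055)^2.4 ≈ 0.52100
  L1 = 0.2126×0.69387 + 0.7152×0.11954 + 0.0722×0.52100 ≈ 0.27063
Color 2 (229,123,65):
  R=229: 229/255≈0.8980 > 0.04045 → ((0.8980+0.055)/1.055)^2.4 ≈ 0.78354
  G=123: 123/255≈0.4824 > 0.04045 → ((0.4824+0.055)/1.055)^2.4 ≈ 0.19807
  B=65: 65/255≈0.2549 > 0.04045 → ((0.2549+0.055)/1.055)^2.4 ≈ 0.05286
  L2 = 0.2126×0.78354 + 0.7152×0.19807 + 0.0722×0.05286 ≈ 0.31206
Lighter = 0.31206, Darker = 0.27063
Ratio = (L_lighter + 0.05) / (L_darker + 0.05)
Ratio = (0.31206 + 0.05) / (0.27063 + 0.05) = 0.36206 / 0.32063 ≈ 1.1292
Ratio ≈ 1.13:1


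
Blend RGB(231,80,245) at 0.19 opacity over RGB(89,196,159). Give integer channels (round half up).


C = α×F + (1-α)×B, with 1-α = 0.81
R: 0.19×231 + 0.81×89 = 43.89 + 72.09 = 115.98 → 116
G: 0.19×80 + 0.81×196 = 15.20 + 158.76 = 173.96 → 174
B: 0.19×245 + 0.81×159 = 46.55 + 128.79 = 175.34 → 175
= RGB(116, 174, 175)


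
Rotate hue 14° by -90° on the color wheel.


New hue = (H + rotation) mod 360
New hue = (14 -90) mod 360
= -76 mod 360
= 284°


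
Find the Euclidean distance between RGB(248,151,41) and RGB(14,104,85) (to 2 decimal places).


d = √[(R₁-R₂)² + (G₁-G₂)² + (B₁-B₂)²]
d = √[(248-14)² + (151-104)² + (41-85)²]
d = √[54756 + 2209 + 1936]
d = √58901
d ≈ 242.70


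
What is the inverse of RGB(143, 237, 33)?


Invert: (255-R, 255-G, 255-B)
R: 255-143 = 112
G: 255-237 = 18
B: 255-33 = 222
= RGB(112, 18, 222)


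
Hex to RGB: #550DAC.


55 → 85 (R)
0D → 13 (G)
AC → 172 (B)
= RGB(85, 13, 172)


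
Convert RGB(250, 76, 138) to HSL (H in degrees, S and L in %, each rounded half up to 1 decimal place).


Normalize: R'=250/255≈0.9804, G'=76/255≈0.2980, B'=138/255≈0.5412
Max=250/255, Min=76/255, Δ=Max-Min=174/255
L = (Max+Min)/2 = (250+76)/510 = 326/510 = 0.63921… → L = 63.9%
L > 0.5 → S = Δ/(2-Max-Min) = 174/(510-250-76) = 174/184 = 0.94565… → S = 94.6%
(the 1/255 factors cancel in S and H, so raw channel differences can be used)
Max is R' → H = 60 × (((G-B)/Δ) mod 6) = 60 × (((76-138)/174) mod 6)
  (-62)/174 = -0.3563…; negative, so add 6 → 5.6436…
  H = 60 × 5.6436… = 338.620…° → H = 338.6°
= HSL(338.6°, 94.6%, 63.9%)


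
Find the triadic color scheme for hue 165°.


Triadic: equally spaced at 120° intervals
H1 = 165°
H2 = (165 + 120) mod 360 = 285°
H3 = (165 + 240) mod 360 = 45°
Triadic = 165°, 285°, 45°


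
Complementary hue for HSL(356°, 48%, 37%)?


Complement = opposite side of color wheel = hue + 180°
H' = (356 + 180) mod 360 = 176°
S and L unchanged.
= HSL(176°, 48%, 37%)


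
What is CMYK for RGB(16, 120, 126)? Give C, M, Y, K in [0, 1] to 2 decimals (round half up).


R'=16/255≈0.0627, G'=120/255≈0.4706, B'=126/255≈0.4941
K = 1 - max(R',G',B') = 1 - 126/255 = 129/255 = 0.50588… → 0.51
(1-R'-K)/(1-K) simplifies to (max-R)/max with max = 126:
C = (126-16)/126 = 110/126 = 0.87301… → 0.87
M = (126-120)/126 = 6/126 = 0.04761… → 0.05
Y = (126-126)/126 = 0/126 = 0 → 0.00
= CMYK(0.87, 0.05, 0.00, 0.51)


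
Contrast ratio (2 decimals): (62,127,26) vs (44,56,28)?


Linearize each sRGB channel c=v/255: c/12.92 if c ≤ 0.04045 else ((c+0.055)/1.055)^2.4
L = 0.2126×R_lin + 0.7152×G_lin + 0.0722×B_lin
Color 1 (62,127,26):
  R=62: 62/255≈0.2431 > 0.04045 → ((0.2431+0.055)/1.055)^2.4 ≈ 0.04817
  G=127: 127/255≈0.4980 > 0.04045 → ((0.4980+0.055)/1.055)^2.4 ≈ 0.21223
  B=26: 26/255≈0.1020 > 0.04045 → ((0.1020+0.055)/1.055)^2.4 ≈ 0.01033
  L1 = 0.2126×0.04817 + 0.7152×0.21223 + 0.0722×0.01033 ≈ 0.16277
Color 2 (44,56,28):
  R=44: 44/255≈0.1725 > 0.04045 → ((0.1725+0.055)/1.055)^2.4 ≈ 0.02519
  G=56: 56/255≈0.2196 > 0.04045 → ((0.2196+0.055)/1.055)^2.4 ≈ 0.03955
  B=28: 28/255≈0.1098 > 0.04045 → ((0.1098+0.055)/1.055)^2.4 ≈ 0.01161
  L2 = 0.2126×0.02519 + 0.7152×0.03955 + 0.0722×0.01161 ≈ 0.03448
Lighter = 0.16277, Darker = 0.03448
Ratio = (L_lighter + 0.05) / (L_darker + 0.05)
Ratio = (0.16277 + 0.05) / (0.03448 + 0.05) = 0.21277 / 0.08448 ≈ 2.5187
Ratio ≈ 2.52:1


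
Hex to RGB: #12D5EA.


12 → 18 (R)
D5 → 213 (G)
EA → 234 (B)
= RGB(18, 213, 234)


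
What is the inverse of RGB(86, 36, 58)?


Invert: (255-R, 255-G, 255-B)
R: 255-86 = 169
G: 255-36 = 219
B: 255-58 = 197
= RGB(169, 219, 197)


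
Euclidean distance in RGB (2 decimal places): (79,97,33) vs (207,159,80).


d = √[(R₁-R₂)² + (G₁-G₂)² + (B₁-B₂)²]
d = √[(79-207)² + (97-159)² + (33-80)²]
d = √[16384 + 3844 + 2209]
d = √22437
d ≈ 149.79


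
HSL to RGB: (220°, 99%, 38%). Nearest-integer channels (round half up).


H=220°, S=0.99, L=0.38
C = (1-|2L-1|)×S = (1-|-0.24|)×0.99 = 0.7524
H' = H/60 = 220/60 ≈ 3.6667; X = C×(1-|H' mod 2 - 1|) = 0.2508
m = L - C/2 = 0.38 - 0.3762 = 0.0038
Sector ⌊H'⌋ = 3 → (R',G',B') = (0.0, 0.2508, 0.7524)
RGB = ((R'+m)×255, (G'+m)×255, (B'+m)×255) = (0.969, 64.923, 192.831)
Round half up → RGB(1, 65, 193)


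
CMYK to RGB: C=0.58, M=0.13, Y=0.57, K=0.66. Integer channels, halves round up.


R = 255 × (1-C) × (1-K) = 255 × 0.42 × 0.34 = 36.414 → 36
G = 255 × (1-M) × (1-K) = 255 × 0.87 × 0.34 = 75.429 → 75
B = 255 × (1-Y) × (1-K) = 255 × 0.43 × 0.34 = 37.281 → 37
= RGB(36, 75, 37)


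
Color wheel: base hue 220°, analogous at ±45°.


Base hue: 220°
Left analog: (220 - 45) mod 360 = 175°
Right analog: (220 + 45) mod 360 = 265°
Analogous hues = 175° and 265°


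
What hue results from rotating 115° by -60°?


New hue = (H + rotation) mod 360
New hue = (115 -60) mod 360
= 55 mod 360
= 55°


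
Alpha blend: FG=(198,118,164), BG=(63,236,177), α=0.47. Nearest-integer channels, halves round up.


C = α×F + (1-α)×B, with 1-α = 0.53
R: 0.47×198 + 0.53×63 = 93.06 + 33.39 = 126.45 → 126
G: 0.47×118 + 0.53×236 = 55.46 + 125.08 = 180.54 → 181
B: 0.47×164 + 0.53×177 = 77.08 + 93.81 = 170.89 → 171
= RGB(126, 181, 171)


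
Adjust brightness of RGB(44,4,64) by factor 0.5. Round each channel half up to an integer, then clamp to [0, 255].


Multiply each channel by 0.5, round half up, clamp to [0, 255]
R: 44×0.5 = 22
G: 4×0.5 = 2
B: 64×0.5 = 32
= RGB(22, 2, 32)


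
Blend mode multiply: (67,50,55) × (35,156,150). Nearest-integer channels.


Multiply: C = A×B/255, rounded to nearest integer
R: 67×35/255 = 2345/255 ≈ 9.196 → 9
G: 50×156/255 = 7800/255 ≈ 30.588 → 31
B: 55×150/255 = 8250/255 ≈ 32.353 → 32
= RGB(9, 31, 32)


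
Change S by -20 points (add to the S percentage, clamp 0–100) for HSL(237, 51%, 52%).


Original S = 51%
Adjustment = -20 percentage points
New S = 51 + (-20) = 31
Clamp to [0, 100] → 31
= HSL(237°, 31%, 52%)


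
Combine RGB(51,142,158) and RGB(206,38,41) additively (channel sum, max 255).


Additive: each channel = min(255, C₁+C₂)
R: 51+206 = 257 → 255
G: 142+38 = 180 → 180
B: 158+41 = 199 → 199
= RGB(255, 180, 199)


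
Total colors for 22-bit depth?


Colors = 2^bits = 2^22
= 4,194,304 colors


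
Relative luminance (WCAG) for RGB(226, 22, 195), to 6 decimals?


Linearize each channel (sRGB transfer function): c = v/255; c_lin = c/12.92 if c ≤ 0.04045, else ((c+0.055)/1.055)^2.4
  R: 226/255 ≈ 0.886275 > 0.04045 → ((0.886275+0.055)/1.055)^2.4 ≈ 0.760525
  G: 22/255 ≈ 0.086275 > 0.04045 → ((0.086275+0.055)/1.055)^2.4 ≈ 0.008023
  B: 195/255 ≈ 0.764706 > 0.04045 → ((0.764706+0.055)/1.055)^2.4 ≈ 0.545724
R_lin = 0.760525, G_lin = 0.008023, B_lin = 0.545724
L = 0.2126×R + 0.7152×G + 0.0722×B
L = 0.2126×0.760525 + 0.7152×0.008023 + 0.0722×0.545724
L ≈ 0.206827


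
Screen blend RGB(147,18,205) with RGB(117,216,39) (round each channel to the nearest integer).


Screen: C = 255 - (255-A)×(255-B)/255, rounded to nearest integer
R: 255 - (255-147)×(255-117)/255 = 255 - 14904/255 ≈ 255 - 58.447 = 196.553 → 197
G: 255 - (255-18)×(255-216)/255 = 255 - 9243/255 ≈ 255 - 36.247 = 218.753 → 219
B: 255 - (255-205)×(255-39)/255 = 255 - 10800/255 ≈ 255 - 42.353 = 212.647 → 213
= RGB(197, 219, 213)


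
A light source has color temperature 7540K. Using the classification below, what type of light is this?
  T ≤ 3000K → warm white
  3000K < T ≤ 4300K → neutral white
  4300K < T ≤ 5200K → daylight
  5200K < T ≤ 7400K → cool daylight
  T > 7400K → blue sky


Temperature: 7540K
7540K > 7400K → blue sky
Classification: blue sky


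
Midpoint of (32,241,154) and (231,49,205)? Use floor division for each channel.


Midpoint: each channel = ⌊(C₁+C₂)/2⌋
R: ⌊(32+231)/2⌋ = 131
G: ⌊(241+49)/2⌋ = 145
B: ⌊(154+205)/2⌋ = 179
= RGB(131, 145, 179)


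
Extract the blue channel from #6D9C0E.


Color: #6D9C0E
R = 6D = 109
G = 9C = 156
B = 0E = 14
Blue = 14


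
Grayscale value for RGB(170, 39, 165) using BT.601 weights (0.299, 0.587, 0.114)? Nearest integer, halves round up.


Gray = 0.299×R + 0.587×G + 0.114×B
Gray = 0.299×170 + 0.587×39 + 0.114×165
Gray = 50.830 + 22.893 + 18.810
Gray = 92.533 → round half up → 93
Gray = 93


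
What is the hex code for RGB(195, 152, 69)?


R = 195 → C3 (hex)
G = 152 → 98 (hex)
B = 69 → 45 (hex)
Hex = #C39845


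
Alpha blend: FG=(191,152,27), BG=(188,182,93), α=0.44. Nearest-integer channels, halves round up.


C = α×F + (1-α)×B, with 1-α = 0.56
R: 0.44×191 + 0.56×188 = 84.04 + 105.28 = 189.32 → 189
G: 0.44×152 + 0.56×182 = 66.88 + 101.92 = 168.80 → 169
B: 0.44×27 + 0.56×93 = 11.88 + 52.08 = 63.96 → 64
= RGB(189, 169, 64)


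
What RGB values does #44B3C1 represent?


44 → 68 (R)
B3 → 179 (G)
C1 → 193 (B)
= RGB(68, 179, 193)


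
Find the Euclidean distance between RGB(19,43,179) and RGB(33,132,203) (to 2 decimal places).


d = √[(R₁-R₂)² + (G₁-G₂)² + (B₁-B₂)²]
d = √[(19-33)² + (43-132)² + (179-203)²]
d = √[196 + 7921 + 576]
d = √8693
d ≈ 93.24


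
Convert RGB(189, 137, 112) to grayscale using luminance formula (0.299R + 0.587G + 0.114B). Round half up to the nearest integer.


Gray = 0.299×R + 0.587×G + 0.114×B
Gray = 0.299×189 + 0.587×137 + 0.114×112
Gray = 56.511 + 80.419 + 12.768
Gray = 149.698 → round half up → 150
Gray = 150


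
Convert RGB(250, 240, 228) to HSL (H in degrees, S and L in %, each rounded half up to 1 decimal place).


Normalize: R'=250/255≈0.9804, G'=240/255≈0.9412, B'=228/255≈0.8941
Max=250/255, Min=228/255, Δ=Max-Min=22/255
L = (Max+Min)/2 = (250+228)/510 = 478/510 = 0.93725… → L = 93.7%
L > 0.5 → S = Δ/(2-Max-Min) = 22/(510-250-228) = 22/32 = 0.6875 → S = 68.8%
(the 1/255 factors cancel in S and H, so raw channel differences can be used)
Max is R' → H = 60 × (((G-B)/Δ) mod 6) = 60 × (((240-228)/22) mod 6)
  12/22 = 0.5454…
  H = 60 × 0.5454… = 32.727…° → H = 32.7°
= HSL(32.7°, 68.8%, 93.7%)


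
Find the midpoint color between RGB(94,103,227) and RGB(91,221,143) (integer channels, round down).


Midpoint: each channel = ⌊(C₁+C₂)/2⌋
R: ⌊(94+91)/2⌋ = 92
G: ⌊(103+221)/2⌋ = 162
B: ⌊(227+143)/2⌋ = 185
= RGB(92, 162, 185)


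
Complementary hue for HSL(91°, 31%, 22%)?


Complement = opposite side of color wheel = hue + 180°
H' = (91 + 180) mod 360 = 271°
S and L unchanged.
= HSL(271°, 31%, 22%)


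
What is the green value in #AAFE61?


Color: #AAFE61
R = AA = 170
G = FE = 254
B = 61 = 97
Green = 254


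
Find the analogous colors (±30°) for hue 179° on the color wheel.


Base hue: 179°
Left analog: (179 - 30) mod 360 = 149°
Right analog: (179 + 30) mod 360 = 209°
Analogous hues = 149° and 209°


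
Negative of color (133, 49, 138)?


Invert: (255-R, 255-G, 255-B)
R: 255-133 = 122
G: 255-49 = 206
B: 255-138 = 117
= RGB(122, 206, 117)


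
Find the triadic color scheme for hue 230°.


Triadic: equally spaced at 120° intervals
H1 = 230°
H2 = (230 + 120) mod 360 = 350°
H3 = (230 + 240) mod 360 = 110°
Triadic = 230°, 350°, 110°


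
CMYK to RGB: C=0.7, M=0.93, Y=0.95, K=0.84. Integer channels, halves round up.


R = 255 × (1-C) × (1-K) = 255 × 0.30 × 0.16 = 12.24 → 12
G = 255 × (1-M) × (1-K) = 255 × 0.07 × 0.16 = 2.856 → 3
B = 255 × (1-Y) × (1-K) = 255 × 0.05 × 0.16 = 2.04 → 2
= RGB(12, 3, 2)


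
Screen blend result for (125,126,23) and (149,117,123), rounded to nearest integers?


Screen: C = 255 - (255-A)×(255-B)/255, rounded to nearest integer
R: 255 - (255-125)×(255-149)/255 = 255 - 13780/255 ≈ 255 - 54.039 = 200.961 → 201
G: 255 - (255-126)×(255-117)/255 = 255 - 17802/255 ≈ 255 - 69.812 = 185.188 → 185
B: 255 - (255-23)×(255-123)/255 = 255 - 30624/255 ≈ 255 - 120.094 = 134.906 → 135
= RGB(201, 185, 135)


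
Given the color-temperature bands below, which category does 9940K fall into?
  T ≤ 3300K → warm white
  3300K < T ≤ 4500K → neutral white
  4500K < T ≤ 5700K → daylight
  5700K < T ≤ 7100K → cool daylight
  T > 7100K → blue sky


Temperature: 9940K
9940K > 7100K → blue sky
Classification: blue sky


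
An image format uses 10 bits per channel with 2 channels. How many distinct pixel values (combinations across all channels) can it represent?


Total bits = 10 bits/channel × 2 channels = 20 bits
Distinct pixel values = 2^20
= 1,048,576 pixel values


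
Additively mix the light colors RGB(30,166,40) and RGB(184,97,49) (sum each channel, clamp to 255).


Additive: each channel = min(255, C₁+C₂)
R: 30+184 = 214 → 214
G: 166+97 = 263 → 255
B: 40+49 = 89 → 89
= RGB(214, 255, 89)


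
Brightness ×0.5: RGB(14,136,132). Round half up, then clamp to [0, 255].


Multiply each channel by 0.5, round half up, clamp to [0, 255]
R: 14×0.5 = 7
G: 136×0.5 = 68
B: 132×0.5 = 66
= RGB(7, 68, 66)


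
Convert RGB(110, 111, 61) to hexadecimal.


R = 110 → 6E (hex)
G = 111 → 6F (hex)
B = 61 → 3D (hex)
Hex = #6E6F3D


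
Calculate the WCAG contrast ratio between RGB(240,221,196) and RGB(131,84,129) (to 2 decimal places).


Linearize each sRGB channel c=v/255: c/12.92 if c ≤ 0.04045 else ((c+0.055)/1.055)^2.4
L = 0.2126×R_lin + 0.7152×G_lin + 0.0722×B_lin
Color 1 (240,221,196):
  R=240: 240/255≈0.9412 > 0.04045 → ((0.9412+0.055)/1.055)^2.4 ≈ 0.87137
  G=221: 221/255≈0.8667 > 0.04045 → ((0.8667+0.055)/1.055)^2.4 ≈ 0.72306
  B=196: 196/255≈0.7686 > 0.04045 → ((0.7686+0.055)/1.055)^2.4 ≈ 0.55201
  L1 = 0.2126×0.87137 + 0.7152×0.72306 + 0.0722×0.55201 ≈ 0.74224
Color 2 (131,84,129):
  R=131: 131/255≈0.5137 > 0.04045 → ((0.5137+0.055)/1.055)^2.4 ≈ 0.22697
  G=84: 84/255≈0.3294 > 0.04045 → ((0.3294+0.055)/1.055)^2.4 ≈ 0.08866
  B=129: 129/255≈0.5059 > 0.04045 → ((0.5059+0.055)/1.055)^2.4 ≈ 0.21953
  L2 = 0.2126×0.22697 + 0.7152×0.08866 + 0.0722×0.21953 ≈ 0.12751
Lighter = 0.74224, Darker = 0.12751
Ratio = (L_lighter + 0.05) / (L_darker + 0.05)
Ratio = (0.74224 + 0.05) / (0.12751 + 0.05) = 0.79224 / 0.17751 ≈ 4.4631
Ratio ≈ 4.46:1


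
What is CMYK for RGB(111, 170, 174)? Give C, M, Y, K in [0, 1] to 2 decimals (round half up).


R'=111/255≈0.4353, G'=170/255≈0.6667, B'=174/255≈0.6824
K = 1 - max(R',G',B') = 1 - 174/255 = 81/255 = 0.31764… → 0.32
(1-R'-K)/(1-K) simplifies to (max-R)/max with max = 174:
C = (174-111)/174 = 63/174 = 0.36206… → 0.36
M = (174-170)/174 = 4/174 = 0.02298… → 0.02
Y = (174-174)/174 = 0/174 = 0 → 0.00
= CMYK(0.36, 0.02, 0.00, 0.32)


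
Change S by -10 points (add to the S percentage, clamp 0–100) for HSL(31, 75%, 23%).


Original S = 75%
Adjustment = -10 percentage points
New S = 75 + (-10) = 65
Clamp to [0, 100] → 65
= HSL(31°, 65%, 23%)


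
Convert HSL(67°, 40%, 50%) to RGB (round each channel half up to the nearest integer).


H=67°, S=0.40, L=0.50
C = (1-|2L-1|)×S = (1-|0.00|)×0.40 = 0.4
H' = H/60 = 67/60 ≈ 1.1167; X = C×(1-|H' mod 2 - 1|) ≈ 0.3533
m = L - C/2 = 0.50 - 0.2 = 0.3
Sector ⌊H'⌋ = 1 → (R',G',B') = (≈0.3533, 0.4, 0.0)
RGB = ((R'+m)×255, (G'+m)×255, (B'+m)×255) = (166.6, 178.5, 76.5)
Round half up → RGB(167, 179, 77)


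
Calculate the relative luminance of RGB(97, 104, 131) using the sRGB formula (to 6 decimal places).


Linearize each channel (sRGB transfer function): c = v/255; c_lin = c/12.92 if c ≤ 0.04045, else ((c+0.055)/1.055)^2.4
  R: 97/255 ≈ 0.380392 > 0.04045 → ((0.380392+0.055)/1.055)^2.4 ≈ 0.119538
  G: 104/255 ≈ 0.407843 > 0.04045 → ((0.407843+0.055)/1.055)^2.4 ≈ 0.138432
  B: 131/255 ≈ 0.513725 > 0.04045 → ((0.513725+0.055)/1.055)^2.4 ≈ 0.226966
R_lin = 0.119538, G_lin = 0.138432, B_lin = 0.226966
L = 0.2126×R + 0.7152×G + 0.0722×B
L = 0.2126×0.119538 + 0.7152×0.138432 + 0.0722×0.226966
L ≈ 0.140807


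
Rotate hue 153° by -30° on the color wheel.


New hue = (H + rotation) mod 360
New hue = (153 -30) mod 360
= 123 mod 360
= 123°


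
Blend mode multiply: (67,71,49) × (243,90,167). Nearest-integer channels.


Multiply: C = A×B/255, rounded to nearest integer
R: 67×243/255 = 16281/255 ≈ 63.847 → 64
G: 71×90/255 = 6390/255 ≈ 25.059 → 25
B: 49×167/255 = 8183/255 ≈ 32.090 → 32
= RGB(64, 25, 32)


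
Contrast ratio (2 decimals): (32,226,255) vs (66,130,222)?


Linearize each sRGB channel c=v/255: c/12.92 if c ≤ 0.04045 else ((c+0.055)/1.055)^2.4
L = 0.2126×R_lin + 0.7152×G_lin + 0.0722×B_lin
Color 1 (32,226,255):
  R=32: 32/255≈0.1255 > 0.04045 → ((0.1255+0.055)/1.055)^2.4 ≈ 0.01444
  G=226: 226/255≈0.8863 > 0.04045 → ((0.8863+0.055)/1.055)^2.4 ≈ 0.76052
  B=255: 255/255≈1.0000 > 0.04045 → ((1.0000+0.055)/1.055)^2.4 ≈ 1.00000
  L1 = 0.2126×0.01444 + 0.7152×0.76052 + 0.0722×1.00000 ≈ 0.61920
Color 2 (66,130,222):
  R=66: 66/255≈0.2588 > 0.04045 → ((0.2588+0.055)/1.055)^2.4 ≈ 0.05448
  G=130: 130/255≈0.5098 > 0.04045 → ((0.5098+0.055)/1.055)^2.4 ≈ 0.22323
  B=222: 222/255≈0.8706 > 0.04045 → ((0.8706+0.055)/1.055)^2.4 ≈ 0.73046
  L2 = 0.2126×0.05448 + 0.7152×0.22323 + 0.0722×0.73046 ≈ 0.22397
Lighter = 0.61920, Darker = 0.22397
Ratio = (L_lighter + 0.05) / (L_darker + 0.05)
Ratio = (0.61920 + 0.05) / (0.22397 + 0.05) = 0.66920 / 0.27397 ≈ 2.4426
Ratio ≈ 2.44:1


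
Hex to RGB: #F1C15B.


F1 → 241 (R)
C1 → 193 (G)
5B → 91 (B)
= RGB(241, 193, 91)


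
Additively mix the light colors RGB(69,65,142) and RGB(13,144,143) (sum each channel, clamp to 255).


Additive: each channel = min(255, C₁+C₂)
R: 69+13 = 82 → 82
G: 65+144 = 209 → 209
B: 142+143 = 285 → 255
= RGB(82, 209, 255)


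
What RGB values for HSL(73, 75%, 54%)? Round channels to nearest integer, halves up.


H=73°, S=0.75, L=0.54
C = (1-|2L-1|)×S = (1-|0.08|)×0.75 = 0.69
H' = H/60 = 73/60 ≈ 1.2167; X = C×(1-|H' mod 2 - 1|) = 0.5405
m = L - C/2 = 0.54 - 0.345 = 0.195
Sector ⌊H'⌋ = 1 → (R',G',B') = (0.5405, 0.69, 0.0)
RGB = ((R'+m)×255, (G'+m)×255, (B'+m)×255) = (187.5525, 225.675, 49.725)
Round half up → RGB(188, 226, 50)


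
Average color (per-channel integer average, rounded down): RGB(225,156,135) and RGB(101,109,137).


Midpoint: each channel = ⌊(C₁+C₂)/2⌋
R: ⌊(225+101)/2⌋ = 163
G: ⌊(156+109)/2⌋ = 132
B: ⌊(135+137)/2⌋ = 136
= RGB(163, 132, 136)


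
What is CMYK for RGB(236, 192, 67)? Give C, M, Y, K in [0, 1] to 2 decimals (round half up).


R'=236/255≈0.9255, G'=192/255≈0.7529, B'=67/255≈0.2627
K = 1 - max(R',G',B') = 1 - 236/255 = 19/255 = 0.07450… → 0.07
(1-R'-K)/(1-K) simplifies to (max-R)/max with max = 236:
C = (236-236)/236 = 0/236 = 0 → 0.00
M = (236-192)/236 = 44/236 = 0.18644… → 0.19
Y = (236-67)/236 = 169/236 = 0.71610… → 0.72
= CMYK(0.00, 0.19, 0.72, 0.07)


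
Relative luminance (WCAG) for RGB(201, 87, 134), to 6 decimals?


Linearize each channel (sRGB transfer function): c = v/255; c_lin = c/12.92 if c ≤ 0.04045, else ((c+0.055)/1.055)^2.4
  R: 201/255 ≈ 0.788235 > 0.04045 → ((0.788235+0.055)/1.055)^2.4 ≈ 0.584078
  G: 87/255 ≈ 0.341176 > 0.04045 → ((0.341176+0.055)/1.055)^2.4 ≈ 0.095307
  B: 134/255 ≈ 0.525490 > 0.04045 → ((0.525490+0.055)/1.055)^2.4 ≈ 0.238398
R_lin = 0.584078, G_lin = 0.095307, B_lin = 0.238398
L = 0.2126×R + 0.7152×G + 0.0722×B
L = 0.2126×0.584078 + 0.7152×0.095307 + 0.0722×0.238398
L ≈ 0.209551


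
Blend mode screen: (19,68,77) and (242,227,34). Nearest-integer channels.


Screen: C = 255 - (255-A)×(255-B)/255, rounded to nearest integer
R: 255 - (255-19)×(255-242)/255 = 255 - 3068/255 ≈ 255 - 12.031 = 242.969 → 243
G: 255 - (255-68)×(255-227)/255 = 255 - 5236/255 ≈ 255 - 20.533 = 234.467 → 234
B: 255 - (255-77)×(255-34)/255 = 255 - 39338/255 ≈ 255 - 154.267 = 100.733 → 101
= RGB(243, 234, 101)


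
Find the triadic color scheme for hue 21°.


Triadic: equally spaced at 120° intervals
H1 = 21°
H2 = (21 + 120) mod 360 = 141°
H3 = (21 + 240) mod 360 = 261°
Triadic = 21°, 141°, 261°


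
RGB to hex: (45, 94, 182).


R = 45 → 2D (hex)
G = 94 → 5E (hex)
B = 182 → B6 (hex)
Hex = #2D5EB6


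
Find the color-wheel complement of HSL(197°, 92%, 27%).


Complement = opposite side of color wheel = hue + 180°
H' = (197 + 180) mod 360 = 17°
S and L unchanged.
= HSL(17°, 92%, 27%)


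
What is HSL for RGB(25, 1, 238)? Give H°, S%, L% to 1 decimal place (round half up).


Normalize: R'=25/255≈0.0980, G'=1/255≈0.0039, B'=238/255≈0.9333
Max=238/255, Min=1/255, Δ=Max-Min=237/255
L = (Max+Min)/2 = (238+1)/510 = 239/510 = 0.46862… → L = 46.9%
L ≤ 0.5 → S = Δ/(Max+Min) = 237/(238+1) = 237/239 = 0.99163… → S = 99.2%
(the 1/255 factors cancel in S and H, so raw channel differences can be used)
Max is B' → H = 60 × ((R-G)/Δ + 4) = 60 × ((25-1)/237 + 4)
  24/237 + 4 = 0.1012… + 4 = 4.1012…
  H = 60 × 4.1012… = 246.075…° → H = 246.1°
= HSL(246.1°, 99.2%, 46.9%)


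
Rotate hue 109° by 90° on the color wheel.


New hue = (H + rotation) mod 360
New hue = (109 + 90) mod 360
= 199 mod 360
= 199°


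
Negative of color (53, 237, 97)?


Invert: (255-R, 255-G, 255-B)
R: 255-53 = 202
G: 255-237 = 18
B: 255-97 = 158
= RGB(202, 18, 158)


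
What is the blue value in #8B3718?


Color: #8B3718
R = 8B = 139
G = 37 = 55
B = 18 = 24
Blue = 24


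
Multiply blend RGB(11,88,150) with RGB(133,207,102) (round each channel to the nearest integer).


Multiply: C = A×B/255, rounded to nearest integer
R: 11×133/255 = 1463/255 ≈ 5.737 → 6
G: 88×207/255 = 18216/255 ≈ 71.435 → 71
B: 150×102/255 = 15300/255 ≈ 60.000 → 60
= RGB(6, 71, 60)


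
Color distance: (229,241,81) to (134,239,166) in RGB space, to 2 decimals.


d = √[(R₁-R₂)² + (G₁-G₂)² + (B₁-B₂)²]
d = √[(229-134)² + (241-239)² + (81-166)²]
d = √[9025 + 4 + 7225]
d = √16254
d ≈ 127.49


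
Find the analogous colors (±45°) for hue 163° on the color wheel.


Base hue: 163°
Left analog: (163 - 45) mod 360 = 118°
Right analog: (163 + 45) mod 360 = 208°
Analogous hues = 118° and 208°


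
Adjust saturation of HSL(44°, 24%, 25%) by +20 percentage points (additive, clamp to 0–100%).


Original S = 24%
Adjustment = +20 percentage points
New S = 24 + (20) = 44
Clamp to [0, 100] → 44
= HSL(44°, 44%, 25%)


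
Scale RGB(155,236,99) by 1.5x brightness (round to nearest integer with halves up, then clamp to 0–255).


Multiply each channel by 1.5, round half up, clamp to [0, 255]
R: 155×1.5 = 232.5 → round → 233
G: 236×1.5 = 354 → clamp → 255
B: 99×1.5 = 148.5 → round → 149
= RGB(233, 255, 149)


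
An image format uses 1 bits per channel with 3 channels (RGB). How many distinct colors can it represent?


Total bits = 1 bits/channel × 3 channels = 3 bits
Distinct colors = 2^3
= 8 colors


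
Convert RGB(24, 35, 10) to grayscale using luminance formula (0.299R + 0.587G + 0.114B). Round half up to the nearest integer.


Gray = 0.299×R + 0.587×G + 0.114×B
Gray = 0.299×24 + 0.587×35 + 0.114×10
Gray = 7.176 + 20.545 + 1.140
Gray = 28.861 → round half up → 29
Gray = 29


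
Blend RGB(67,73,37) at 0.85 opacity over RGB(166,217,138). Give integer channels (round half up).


C = α×F + (1-α)×B, with 1-α = 0.15
R: 0.85×67 + 0.15×166 = 56.95 + 24.90 = 81.85 → 82
G: 0.85×73 + 0.15×217 = 62.05 + 32.55 = 94.60 → 95
B: 0.85×37 + 0.15×138 = 31.45 + 20.70 = 52.15 → 52
= RGB(82, 95, 52)


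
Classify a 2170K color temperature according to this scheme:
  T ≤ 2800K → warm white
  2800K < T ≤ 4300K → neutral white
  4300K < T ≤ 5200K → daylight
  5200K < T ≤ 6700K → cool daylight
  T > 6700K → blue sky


Temperature: 2170K
2170K ≤ 2800K → warm white
Classification: warm white


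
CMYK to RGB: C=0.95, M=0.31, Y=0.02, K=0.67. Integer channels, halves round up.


R = 255 × (1-C) × (1-K) = 255 × 0.05 × 0.33 = 4.2075 → 4
G = 255 × (1-M) × (1-K) = 255 × 0.69 × 0.33 = 58.0635 → 58
B = 255 × (1-Y) × (1-K) = 255 × 0.98 × 0.33 = 82.467 → 82
= RGB(4, 58, 82)


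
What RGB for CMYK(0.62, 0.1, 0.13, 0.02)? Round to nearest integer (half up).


R = 255 × (1-C) × (1-K) = 255 × 0.38 × 0.98 = 94.962 → 95
G = 255 × (1-M) × (1-K) = 255 × 0.90 × 0.98 = 224.91 → 225
B = 255 × (1-Y) × (1-K) = 255 × 0.87 × 0.98 = 217.413 → 217
= RGB(95, 225, 217)


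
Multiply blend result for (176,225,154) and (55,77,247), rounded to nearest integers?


Multiply: C = A×B/255, rounded to nearest integer
R: 176×55/255 = 9680/255 ≈ 37.961 → 38
G: 225×77/255 = 17325/255 ≈ 67.941 → 68
B: 154×247/255 = 38038/255 ≈ 149.169 → 149
= RGB(38, 68, 149)


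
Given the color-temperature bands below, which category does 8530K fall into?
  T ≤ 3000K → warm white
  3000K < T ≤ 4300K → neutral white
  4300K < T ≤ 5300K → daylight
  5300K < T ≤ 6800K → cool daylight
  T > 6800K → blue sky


Temperature: 8530K
8530K > 6800K → blue sky
Classification: blue sky


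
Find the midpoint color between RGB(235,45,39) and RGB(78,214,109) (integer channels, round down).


Midpoint: each channel = ⌊(C₁+C₂)/2⌋
R: ⌊(235+78)/2⌋ = 156
G: ⌊(45+214)/2⌋ = 129
B: ⌊(39+109)/2⌋ = 74
= RGB(156, 129, 74)


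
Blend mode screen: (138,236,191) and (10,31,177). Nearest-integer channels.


Screen: C = 255 - (255-A)×(255-B)/255, rounded to nearest integer
R: 255 - (255-138)×(255-10)/255 = 255 - 28665/255 ≈ 255 - 112.412 = 142.588 → 143
G: 255 - (255-236)×(255-31)/255 = 255 - 4256/255 ≈ 255 - 16.690 = 238.310 → 238
B: 255 - (255-191)×(255-177)/255 = 255 - 4992/255 ≈ 255 - 19.576 = 235.424 → 235
= RGB(143, 238, 235)


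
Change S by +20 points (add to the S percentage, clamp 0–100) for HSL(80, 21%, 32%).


Original S = 21%
Adjustment = +20 percentage points
New S = 21 + (20) = 41
Clamp to [0, 100] → 41
= HSL(80°, 41%, 32%)


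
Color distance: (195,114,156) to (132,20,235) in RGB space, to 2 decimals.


d = √[(R₁-R₂)² + (G₁-G₂)² + (B₁-B₂)²]
d = √[(195-132)² + (114-20)² + (156-235)²]
d = √[3969 + 8836 + 6241]
d = √19046
d ≈ 138.01


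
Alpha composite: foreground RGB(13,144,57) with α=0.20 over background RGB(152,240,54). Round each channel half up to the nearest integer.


C = α×F + (1-α)×B, with 1-α = 0.80
R: 0.20×13 + 0.80×152 = 2.60 + 121.60 = 124.20 → 124
G: 0.20×144 + 0.80×240 = 28.80 + 192.00 = 220.80 → 221
B: 0.20×57 + 0.80×54 = 11.40 + 43.20 = 54.60 → 55
= RGB(124, 221, 55)


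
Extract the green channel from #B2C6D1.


Color: #B2C6D1
R = B2 = 178
G = C6 = 198
B = D1 = 209
Green = 198


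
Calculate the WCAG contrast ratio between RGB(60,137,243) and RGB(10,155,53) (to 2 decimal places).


Linearize each sRGB channel c=v/255: c/12.92 if c ≤ 0.04045 else ((c+0.055)/1.055)^2.4
L = 0.2126×R_lin + 0.7152×G_lin + 0.0722×B_lin
Color 1 (60,137,243):
  R=60: 60/255≈0.2353 > 0.04045 → ((0.2353+0.055)/1.055)^2.4 ≈ 0.04519
  G=137: 137/255≈0.5373 > 0.04045 → ((0.5373+0.055)/1.055)^2.4 ≈ 0.25016
  B=243: 243/255≈0.9529 > 0.04045 → ((0.9529+0.055)/1.055)^2.4 ≈ 0.89627
  L1 = 0.2126×0.04519 + 0.7152×0.25016 + 0.0722×0.89627 ≈ 0.25323
Color 2 (10,155,53):
  R=10: 10/255≈0.0392 ≤ 0.04045 → 0.0392/12.92 ≈ 0.00304
  G=155: 155/255≈0.6078 > 0.04045 → ((0.6078+0.055)/1.055)^2.4 ≈ 0.32778
  B=53: 53/255≈0.2078 > 0.04045 → ((0.2078+0.055)/1.055)^2.4 ≈ 0.03560
  L2 = 0.2126×0.00304 + 0.7152×0.32778 + 0.0722×0.03560 ≈ 0.23764
Lighter = 0.25323, Darker = 0.23764
Ratio = (L_lighter + 0.05) / (L_darker + 0.05)
Ratio = (0.25323 + 0.05) / (0.23764 + 0.05) = 0.30323 / 0.28764 ≈ 1.0542
Ratio ≈ 1.05:1


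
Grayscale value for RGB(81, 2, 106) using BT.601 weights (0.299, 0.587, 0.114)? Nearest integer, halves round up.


Gray = 0.299×R + 0.587×G + 0.114×B
Gray = 0.299×81 + 0.587×2 + 0.114×106
Gray = 24.219 + 1.174 + 12.084
Gray = 37.477 → round half up → 37
Gray = 37


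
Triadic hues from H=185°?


Triadic: equally spaced at 120° intervals
H1 = 185°
H2 = (185 + 120) mod 360 = 305°
H3 = (185 + 240) mod 360 = 65°
Triadic = 185°, 305°, 65°


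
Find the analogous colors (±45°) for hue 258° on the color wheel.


Base hue: 258°
Left analog: (258 - 45) mod 360 = 213°
Right analog: (258 + 45) mod 360 = 303°
Analogous hues = 213° and 303°


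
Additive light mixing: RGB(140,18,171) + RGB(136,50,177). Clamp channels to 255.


Additive: each channel = min(255, C₁+C₂)
R: 140+136 = 276 → 255
G: 18+50 = 68 → 68
B: 171+177 = 348 → 255
= RGB(255, 68, 255)


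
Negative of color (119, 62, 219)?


Invert: (255-R, 255-G, 255-B)
R: 255-119 = 136
G: 255-62 = 193
B: 255-219 = 36
= RGB(136, 193, 36)


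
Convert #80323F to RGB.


80 → 128 (R)
32 → 50 (G)
3F → 63 (B)
= RGB(128, 50, 63)


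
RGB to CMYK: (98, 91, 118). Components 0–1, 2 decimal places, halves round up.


R'=98/255≈0.3843, G'=91/255≈0.3569, B'=118/255≈0.4627
K = 1 - max(R',G',B') = 1 - 118/255 = 137/255 = 0.53725… → 0.54
(1-R'-K)/(1-K) simplifies to (max-R)/max with max = 118:
C = (118-98)/118 = 20/118 = 0.16949… → 0.17
M = (118-91)/118 = 27/118 = 0.22881… → 0.23
Y = (118-118)/118 = 0/118 = 0 → 0.00
= CMYK(0.17, 0.23, 0.00, 0.54)


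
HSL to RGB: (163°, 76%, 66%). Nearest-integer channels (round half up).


H=163°, S=0.76, L=0.66
C = (1-|2L-1|)×S = (1-|0.32|)×0.76 = 0.5168
H' = H/60 = 163/60 ≈ 2.7167; X = C×(1-|H' mod 2 - 1|) ≈ 0.3704
m = L - C/2 = 0.66 - 0.2584 = 0.4016
Sector ⌊H'⌋ = 2 → (R',G',B') = (0.0, 0.5168, ≈0.3704)
RGB = ((R'+m)×255, (G'+m)×255, (B'+m)×255) = (102.408, 234.192, 196.8532)
Round half up → RGB(102, 234, 197)


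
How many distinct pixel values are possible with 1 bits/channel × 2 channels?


Total bits = 1 bits/channel × 2 channels = 2 bits
Distinct pixel values = 2^2
= 4 pixel values


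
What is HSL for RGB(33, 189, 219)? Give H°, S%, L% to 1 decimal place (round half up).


Normalize: R'=33/255≈0.1294, G'=189/255≈0.7412, B'=219/255≈0.8588
Max=219/255, Min=33/255, Δ=Max-Min=186/255
L = (Max+Min)/2 = (219+33)/510 = 252/510 = 0.49411… → L = 49.4%
L ≤ 0.5 → S = Δ/(Max+Min) = 186/(219+33) = 186/252 = 0.73809… → S = 73.8%
(the 1/255 factors cancel in S and H, so raw channel differences can be used)
Max is B' → H = 60 × ((R-G)/Δ + 4) = 60 × ((33-189)/186 + 4)
  -156/186 + 4 = -0.8387… + 4 = 3.1612…
  H = 60 × 3.1612… = 189.677…° → H = 189.7°
= HSL(189.7°, 73.8%, 49.4%)


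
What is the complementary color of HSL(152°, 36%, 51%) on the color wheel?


Complement = opposite side of color wheel = hue + 180°
H' = (152 + 180) mod 360 = 332°
S and L unchanged.
= HSL(332°, 36%, 51%)
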